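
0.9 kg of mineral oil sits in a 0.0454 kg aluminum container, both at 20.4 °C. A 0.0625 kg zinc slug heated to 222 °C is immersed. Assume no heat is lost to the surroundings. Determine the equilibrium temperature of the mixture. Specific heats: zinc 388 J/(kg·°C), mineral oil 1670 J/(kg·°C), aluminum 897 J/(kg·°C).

T_f ≈ 23.5 °C

Heat gained plus heat lost sum to zero:
0.0625*388*(T − 222) + 0.9*1670*(T − 20.4) + 0.0454*897*(T − 20.4) = 0
24.25(T − 222) + 1503(T − 20.4) + 40.72(T − 20.4) = 0
1568 T = 36875
T = 36875 / 1568 = 23.5 °C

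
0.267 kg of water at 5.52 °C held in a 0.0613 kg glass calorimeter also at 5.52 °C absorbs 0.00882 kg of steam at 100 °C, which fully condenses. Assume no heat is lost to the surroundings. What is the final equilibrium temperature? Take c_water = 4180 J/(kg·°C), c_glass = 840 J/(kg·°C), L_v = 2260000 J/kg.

T_f ≈ 25.0 °C

Setting the total heat transfer to zero:
latent heat released on condensation: 0.00882·2260000 = 19933; condensate cools 100→T: 0.00882·4180·(T − 100) = 36.87(T − 100); water warms: 0.267·4180·(T − 5.52) = 1116.1(T − 5.52); cup: 51.49(T − 5.52)
1204.4 T = 19933 + 3686.8 + 6444.9 = 30065
T ≈ 24.96 °C, under the boiling point, so the assumption holds.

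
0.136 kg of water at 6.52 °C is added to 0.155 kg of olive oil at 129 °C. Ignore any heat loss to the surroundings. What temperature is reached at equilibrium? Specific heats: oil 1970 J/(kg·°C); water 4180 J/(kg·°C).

Net heat exchanged in the isolated system is zero:
0.155×1970×(T − 129) + 0.136×4180×(T − 6.52) = 0
305.35(T − 129) + 568.48(T − 6.52) = 0
(305.35 + 568.48) T = 305.35×129 + 568.48×6.52
T = 43097 / 873.83 = 49.3 °C

T_f ≈ 49.3 °C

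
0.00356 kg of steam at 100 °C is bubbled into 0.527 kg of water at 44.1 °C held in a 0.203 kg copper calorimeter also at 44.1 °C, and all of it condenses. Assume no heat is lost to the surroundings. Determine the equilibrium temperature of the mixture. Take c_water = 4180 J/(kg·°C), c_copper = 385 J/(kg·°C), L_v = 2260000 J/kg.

T_f ≈ 48.0 °C

Energy conservation, ΣQ = 0:
condense steam: −0.00356×2260000 = −8045.6
  condensate cools 100→T: 0.00356×4180×(T − 100) = 14.88(T − 100)
  original water: 2202.9(T − 44.1)
  copper cup: 0.203×385×(T − 44.1) = 78.16(T − 44.1)
2295.9 T = 8045.6 + 1488.1 + 100593 = 110126
T ≈ 47.97 °C, under the boiling point, so the assumption holds.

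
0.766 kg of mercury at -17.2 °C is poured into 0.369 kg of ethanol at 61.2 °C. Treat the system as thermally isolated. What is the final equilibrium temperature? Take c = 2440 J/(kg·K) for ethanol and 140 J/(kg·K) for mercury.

Conservation of energy gives ΣQ = 0:
0.369*2440*(T − 61.2) + 0.766*140*(T − (-17.2)) = 0
900.36(T − 61.2) + 107.24(T − (-17.2)) = 0
(900.36 + 107.24) T = 900.36*61.2 + 107.24*(-17.2)
T = 53258 / 1007.6 = 52.9 °C

T_f ≈ 52.9 °C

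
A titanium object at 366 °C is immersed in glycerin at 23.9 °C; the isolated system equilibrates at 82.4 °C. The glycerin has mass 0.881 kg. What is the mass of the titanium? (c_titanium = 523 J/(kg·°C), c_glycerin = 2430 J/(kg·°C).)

m ≈ 0.844 kg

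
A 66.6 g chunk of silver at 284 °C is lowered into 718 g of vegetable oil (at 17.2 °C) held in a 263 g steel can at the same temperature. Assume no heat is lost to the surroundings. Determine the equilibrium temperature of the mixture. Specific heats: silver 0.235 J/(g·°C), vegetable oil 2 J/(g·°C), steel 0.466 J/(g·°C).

T_f ≈ 19.9 °C

Net heat exchanged in the isolated system is zero:
66.6×0.235×(T − 284) + 718×2×(T − 17.2) + 263×0.466×(T − 17.2) = 0
1574.2 T = 31252
T ≈ 19.85 °C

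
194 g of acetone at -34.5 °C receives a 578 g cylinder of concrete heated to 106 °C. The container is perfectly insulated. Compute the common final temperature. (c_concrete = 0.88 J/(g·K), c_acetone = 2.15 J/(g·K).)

Setting the total heat transfer to zero:
578*0.88*(T − 106) + 194*2.15*(T − (-34.5)) = 0
508.64(T − 106) + 417.1(T − (-34.5)) = 0
(508.64 + 417.1) T = 508.64*106 + 417.1*(-34.5)
T = 39526 / 925.74 = 42.7 °C

T_f ≈ 42.7 °C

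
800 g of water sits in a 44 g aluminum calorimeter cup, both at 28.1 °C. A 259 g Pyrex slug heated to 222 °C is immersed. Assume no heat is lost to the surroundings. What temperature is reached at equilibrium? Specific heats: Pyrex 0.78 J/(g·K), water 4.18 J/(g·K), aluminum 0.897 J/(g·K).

T_f ≈ 39.0 °C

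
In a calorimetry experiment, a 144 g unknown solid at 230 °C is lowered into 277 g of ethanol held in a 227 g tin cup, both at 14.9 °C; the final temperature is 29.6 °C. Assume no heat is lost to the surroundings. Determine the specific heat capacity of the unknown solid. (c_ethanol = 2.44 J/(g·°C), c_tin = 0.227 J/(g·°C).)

Conservation of energy gives ΣQ = 0:
144×c×(29.6 − 230) + 277×2.44×(29.6 − 14.9) + 227×0.227×(29.6 − 14.9) = 0
-28858 c = -10693
c = -10693/-28858 ≈ 0.3705 J/(g·°C)

c ≈ 0.371 J/(g·°C)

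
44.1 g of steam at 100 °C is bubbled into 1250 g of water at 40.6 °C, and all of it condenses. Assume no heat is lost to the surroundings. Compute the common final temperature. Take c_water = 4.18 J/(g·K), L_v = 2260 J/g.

Sum of m c ΔT and latent-heat terms is zero:
condense steam: −44.1×2260 = −99666; condensate cools 100→T: 44.1×4.18×(T − 100) = 184.34(T − 100); water warms: 1250×4.18×(T − 40.6) = 5225(T − 40.6)
5409.3 T = 99666 + 18434 + 212135 = 330235
T ≈ 61.05 °C (< 100 °C, so full condensation is consistent).

T_f ≈ 61.0 °C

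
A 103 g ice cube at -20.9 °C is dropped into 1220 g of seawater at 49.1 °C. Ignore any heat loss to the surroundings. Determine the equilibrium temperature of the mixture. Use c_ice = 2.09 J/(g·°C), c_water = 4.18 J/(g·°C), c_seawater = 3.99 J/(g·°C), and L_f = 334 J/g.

Setting the total heat transfer to zero:
ice -20.9→0 °C: 103·2.09·20.9 = 4499.1
  melt ice: 103·334 = 34402
  warm the meltwater: 430.54 T
  seawater: 4867.8(T − 49.1)
5298.3 T = 239009 − 38901 = 200108
T ≈ 37.77 °C — above 0 °C, consistent with complete melting.

T_f ≈ 37.8 °C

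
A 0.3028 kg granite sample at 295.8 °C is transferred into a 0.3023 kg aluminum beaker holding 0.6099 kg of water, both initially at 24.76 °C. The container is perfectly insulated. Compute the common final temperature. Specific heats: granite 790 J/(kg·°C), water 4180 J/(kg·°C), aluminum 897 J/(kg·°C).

T_f ≈ 45.9 °C

T_f is the heat-capacity-weighted average of the initial temperatures:
T_f = (239.21×295.8 + 2549.4×24.76 + 271.16×24.76) / (239.21 + 2549.4 + 271.16)
    = 140596 / 3059.8 ≈ 45.95 °C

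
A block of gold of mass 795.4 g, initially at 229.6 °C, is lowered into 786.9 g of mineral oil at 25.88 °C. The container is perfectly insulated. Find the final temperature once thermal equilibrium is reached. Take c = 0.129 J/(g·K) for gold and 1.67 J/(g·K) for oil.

Energy conservation, ΣQ = 0:
795.4·0.129·(T − 229.6) + 786.9·1.67·(T − 25.88) = 0
(102.61 + 1314.1) T = 102.61·229.6 + 1314.1·25.88
T ≈ 40.63 °C

T_f ≈ 40.6 °C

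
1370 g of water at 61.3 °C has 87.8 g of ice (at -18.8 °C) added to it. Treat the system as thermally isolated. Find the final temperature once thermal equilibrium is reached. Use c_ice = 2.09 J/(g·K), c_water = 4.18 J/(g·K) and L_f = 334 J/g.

Setting the total heat transfer to zero:
ice -18.8→0 °C: 87.8·2.09·18.8 = 3449.8
  fusion: m_ice L_f = 87.8·334 = 29325
  warm the meltwater: 367 T
  water: 5726.6(T − 61.3)
6093.6 T = 351041 − 32775 = 318266
T ≈ 52.23 °C — above 0 °C, consistent with complete melting.

T_f ≈ 52.2 °C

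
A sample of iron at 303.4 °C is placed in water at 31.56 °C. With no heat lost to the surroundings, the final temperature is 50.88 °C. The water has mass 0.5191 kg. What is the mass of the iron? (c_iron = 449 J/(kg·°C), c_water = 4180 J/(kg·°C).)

|Q_iron| = |Q_water|:
m×449×(303.4 − 50.88) = 0.5191×4180×(50.88 − 31.56)
113381 m = 41921  ⇒  m ≈ 0.3697 kg

m ≈ 0.37 kg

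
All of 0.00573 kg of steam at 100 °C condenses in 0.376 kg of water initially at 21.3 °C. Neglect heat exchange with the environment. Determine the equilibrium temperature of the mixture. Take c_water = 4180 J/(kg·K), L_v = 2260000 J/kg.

Energy conservation, ΣQ = 0:
condense steam: −0.00573×2260000 = −12950; condensed water 100 °C→T: 23.95(T − 100); water warms: 0.376×4180×(T − 21.3) = 1571.7(T − 21.3)
1595.6 T = 12950 + 2395.1 + 33477 = 48822
T ≈ 30.60 °C (< 100 °C, so full condensation is consistent).

T_f ≈ 30.6 °C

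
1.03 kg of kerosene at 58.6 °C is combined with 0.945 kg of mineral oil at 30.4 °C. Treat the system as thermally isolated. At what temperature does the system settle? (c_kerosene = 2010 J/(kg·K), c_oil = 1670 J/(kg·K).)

T_f = Σ m_i c_i T_i / Σ m_i c_i:
T_f = (2070.3×58.6 + 1578.1×30.4) / (2070.3 + 1578.1)
    = 169295 / 3648.4 ≈ 46.40 °C

T_f ≈ 46.4 °C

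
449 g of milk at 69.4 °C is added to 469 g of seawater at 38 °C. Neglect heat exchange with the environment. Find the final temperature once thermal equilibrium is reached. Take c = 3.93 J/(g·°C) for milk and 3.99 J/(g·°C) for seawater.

T_f ≈ 53.2 °C

Heat gained plus heat lost sum to zero:
449×3.93×(T − 69.4) + 469×3.99×(T − 38) = 0
1764.6(T − 69.4) + 1871.3(T − 38) = 0
3635.9 T = 193571
T ≈ 53.24 °C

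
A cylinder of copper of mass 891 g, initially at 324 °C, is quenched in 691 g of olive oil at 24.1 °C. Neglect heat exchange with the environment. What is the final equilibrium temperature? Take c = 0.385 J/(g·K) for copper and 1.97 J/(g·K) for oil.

T_f ≈ 84.5 °C

With ΣQ=0 the equilibrium temperature is the m·c-weighted mean:
T_f = (343.04×324 + 1361.3×24.1) / (343.04 + 1361.3)
    = 143950 / 1704.3 ≈ 84.46 °C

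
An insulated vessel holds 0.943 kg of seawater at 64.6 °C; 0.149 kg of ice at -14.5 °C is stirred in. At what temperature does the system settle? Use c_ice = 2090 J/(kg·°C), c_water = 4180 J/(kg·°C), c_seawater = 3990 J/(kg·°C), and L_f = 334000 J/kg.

Sum of m c ΔT and latent-heat terms is zero:
ice -14.5→0 °C: 0.149×2090×14.5 = 4515.4; melt ice: 0.149×334000 = 49766; warm the meltwater: 622.82 T; seawater cools: 0.943×3990×(T − 64.6) = 3762.6(T − 64.6)
4385.4 T = 243062 − 54281 = 188781
T ≈ 43.05 °C. Since T > 0 °C, the all-ice-melts assumption holds.

T_f ≈ 43.0 °C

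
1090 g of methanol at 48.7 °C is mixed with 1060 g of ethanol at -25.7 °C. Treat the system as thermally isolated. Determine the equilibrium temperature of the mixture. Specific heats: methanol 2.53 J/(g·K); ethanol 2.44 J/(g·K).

T_f ≈ 12.7 °C

|Q_methanol| = |Q_ethanol|:
1090*2.53*(48.7 − T) = 1060*2.44*(T − (-25.7))
2757.7(48.7 − T) = 2586.4(T − (-25.7))
5344.1 T = 67830  ⇒  T ≈ 12.69 °C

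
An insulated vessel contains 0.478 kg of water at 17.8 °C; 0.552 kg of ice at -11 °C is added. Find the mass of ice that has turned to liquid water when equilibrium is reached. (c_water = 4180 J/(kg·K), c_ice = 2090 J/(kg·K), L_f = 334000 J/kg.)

m_melted ≈ 0.0685 kg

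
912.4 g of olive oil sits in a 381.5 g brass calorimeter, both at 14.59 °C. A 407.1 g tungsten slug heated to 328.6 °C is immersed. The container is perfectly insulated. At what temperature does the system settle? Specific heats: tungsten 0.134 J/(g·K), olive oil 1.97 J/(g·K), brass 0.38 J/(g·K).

T_f is the heat-capacity-weighted average of the initial temperatures:
T_f = (54.55*328.6 + 1797.4*14.59 + 144.97*14.59) / (54.55 + 1797.4 + 144.97)
    = 46265 / 1996.9 ≈ 23.17 °C

T_f ≈ 23.2 °C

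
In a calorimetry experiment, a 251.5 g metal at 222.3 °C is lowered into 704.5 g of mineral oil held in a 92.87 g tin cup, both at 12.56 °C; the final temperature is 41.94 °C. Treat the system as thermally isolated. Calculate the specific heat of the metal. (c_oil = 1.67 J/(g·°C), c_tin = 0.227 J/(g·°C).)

Heat gained plus heat lost sum to zero:
251.5×c×(41.94 − 222.3) + 704.5×1.67×(41.94 − 12.56) + 92.87×0.227×(41.94 − 12.56) = 0
-45361 c = -35185
c = -35185/-45361 ≈ 0.7757 J/(g·°C)

c ≈ 0.776 J/(g·°C)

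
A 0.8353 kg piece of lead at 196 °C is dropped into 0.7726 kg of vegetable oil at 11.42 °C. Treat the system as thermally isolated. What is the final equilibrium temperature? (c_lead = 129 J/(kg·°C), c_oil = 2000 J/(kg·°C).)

Energy conservation, ΣQ = 0:
0.8353×129×(T − 196) + 0.7726×2000×(T − 11.42) = 0
1653 T = 38766
T = 38766 / 1653 = 23.5 °C

T_f ≈ 23.5 °C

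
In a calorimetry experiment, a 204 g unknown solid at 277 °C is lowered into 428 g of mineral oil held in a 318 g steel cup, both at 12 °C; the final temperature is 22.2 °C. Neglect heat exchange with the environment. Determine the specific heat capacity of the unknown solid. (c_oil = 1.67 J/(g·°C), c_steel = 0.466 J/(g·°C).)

c ≈ 0.169 J/(g·°C)

Setting the total heat transfer to zero:
204×c×(22.2 − 277) + 428×1.67×(22.2 − 12) + 318×0.466×(22.2 − 12) = 0
-51979 c = -8802.1
c = -8802.1/-51979 ≈ 0.1693 J/(g·°C)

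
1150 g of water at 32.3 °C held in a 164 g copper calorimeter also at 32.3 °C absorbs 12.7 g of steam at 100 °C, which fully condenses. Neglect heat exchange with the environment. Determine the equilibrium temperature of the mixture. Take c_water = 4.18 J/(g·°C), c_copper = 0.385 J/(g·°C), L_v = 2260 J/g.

Sum of m c ΔT and latent-heat terms is zero:
condense steam: −12.7·2260 = −28702
  condensed water 100 °C→T: 53.09(T − 100)
  water warms: 1150·4.18·(T − 32.3) = 4807(T − 32.3)
  copper cup: 164·0.385·(T − 32.3) = 63.14(T − 32.3)
4923.2 T = 28702 + 5308.6 + 157306 = 191316
T ≈ 38.86 °C (< 100 °C, so full condensation is consistent).

T_f ≈ 38.9 °C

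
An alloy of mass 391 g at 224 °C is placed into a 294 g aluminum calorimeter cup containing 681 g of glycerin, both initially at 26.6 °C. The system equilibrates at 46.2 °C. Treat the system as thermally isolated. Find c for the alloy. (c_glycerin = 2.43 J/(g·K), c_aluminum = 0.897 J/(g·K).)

c ≈ 0.541 J/(g·K)

Taking heat into each body as positive, Σ m c ΔT = 0:
391·c·(46.2 − 224) + 681·2.43·(46.2 − 26.6) + 294·0.897·(46.2 − 26.6) = 0
-69520 c = -37604
c = -37604/-69520 ≈ 0.5409 J/(g·K)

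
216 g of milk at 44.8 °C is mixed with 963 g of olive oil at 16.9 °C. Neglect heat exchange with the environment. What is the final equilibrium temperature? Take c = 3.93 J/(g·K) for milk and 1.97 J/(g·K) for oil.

Net heat exchanged in the isolated system is zero:
216×3.93×(T − 44.8) + 963×1.97×(T − 16.9) = 0
2746 T = 70091
T ≈ 25.52 °C

T_f ≈ 25.5 °C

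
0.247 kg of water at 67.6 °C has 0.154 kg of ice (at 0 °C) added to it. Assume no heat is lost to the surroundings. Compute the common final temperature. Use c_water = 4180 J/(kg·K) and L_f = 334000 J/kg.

Setting the total heat transfer to zero:
melt ice: 0.154×334000 = 51436; meltwater 0→T: 0.154×4180×T = 643.72 T; water cools: 0.247×4180×(T − 67.6) = 1032.5(T − 67.6)
1676.2 T = 69794 − 51436 = 18358
T ≈ 10.95 °C — above 0 °C, consistent with complete melting.

T_f ≈ 11.0 °C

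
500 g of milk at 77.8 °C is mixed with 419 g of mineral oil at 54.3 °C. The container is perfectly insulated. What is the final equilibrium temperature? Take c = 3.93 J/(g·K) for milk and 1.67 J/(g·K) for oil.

T_f ≈ 71.6 °C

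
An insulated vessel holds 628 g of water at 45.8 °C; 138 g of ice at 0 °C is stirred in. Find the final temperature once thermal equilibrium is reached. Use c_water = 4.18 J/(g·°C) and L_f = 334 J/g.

T_f ≈ 23.2 °C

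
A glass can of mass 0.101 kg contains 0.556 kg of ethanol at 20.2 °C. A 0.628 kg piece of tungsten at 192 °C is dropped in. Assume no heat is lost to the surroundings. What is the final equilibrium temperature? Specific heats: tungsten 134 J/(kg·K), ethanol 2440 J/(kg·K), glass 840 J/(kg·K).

T_f ≈ 29.7 °C

T_f = Σ m_i c_i T_i / Σ m_i c_i:
T_f = (84.15·192 + 1356.6·20.2 + 84.84·20.2) / (84.15 + 1356.6 + 84.84)
    = 45275 / 1525.6 ≈ 29.68 °C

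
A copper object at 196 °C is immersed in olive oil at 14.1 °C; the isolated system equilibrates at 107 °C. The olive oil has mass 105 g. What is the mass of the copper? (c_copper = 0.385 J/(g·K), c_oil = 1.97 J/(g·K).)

m ≈ 561 g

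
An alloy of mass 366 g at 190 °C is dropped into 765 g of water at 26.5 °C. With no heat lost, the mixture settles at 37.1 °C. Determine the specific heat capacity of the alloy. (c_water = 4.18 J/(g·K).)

m_s c (T_s − T_f) = m_water c_water (T_f − T_0):
366·c·(190 − 37.1) = 765·4.18·(37.1 − 26.5)
55961 c = 33896  ⇒  c ≈ 0.6057 J/(g·K)

c ≈ 0.606 J/(g·K)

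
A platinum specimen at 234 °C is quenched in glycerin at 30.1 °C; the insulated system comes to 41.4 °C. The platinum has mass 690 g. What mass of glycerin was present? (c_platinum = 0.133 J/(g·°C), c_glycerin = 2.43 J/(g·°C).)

Taking heat into each body as positive, Σ m c ΔT = 0:
690×0.133×(41.4 − 234) + m×2.43×(41.4 − 30.1) = 0
27.46 m = 17675
m = 17675/27.46 ≈ 643.7 g

m ≈ 644 g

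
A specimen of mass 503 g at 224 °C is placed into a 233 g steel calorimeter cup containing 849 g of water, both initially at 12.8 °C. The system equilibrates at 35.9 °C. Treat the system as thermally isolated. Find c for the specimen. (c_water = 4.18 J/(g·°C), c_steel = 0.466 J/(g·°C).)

Setting the total heat transfer to zero:
503·c·(35.9 − 224) + 849·4.18·(35.9 − 12.8) + 233·0.466·(35.9 − 12.8) = 0
-94614 c = -84486
c = -84486/-94614 ≈ 0.893 J/(g·°C)

c ≈ 0.893 J/(g·°C)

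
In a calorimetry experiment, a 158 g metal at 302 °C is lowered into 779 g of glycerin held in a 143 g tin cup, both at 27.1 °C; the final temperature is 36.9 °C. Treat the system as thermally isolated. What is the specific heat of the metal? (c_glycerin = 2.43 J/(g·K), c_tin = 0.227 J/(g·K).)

c ≈ 0.45 J/(g·K)

Energy conservation, ΣQ = 0:
158·c·(36.9 − 302) + 779·2.43·(36.9 − 27.1) + 143·0.227·(36.9 − 27.1) = 0
-41886 c = -18869
c = -18869/-41886 ≈ 0.4505 J/(g·K)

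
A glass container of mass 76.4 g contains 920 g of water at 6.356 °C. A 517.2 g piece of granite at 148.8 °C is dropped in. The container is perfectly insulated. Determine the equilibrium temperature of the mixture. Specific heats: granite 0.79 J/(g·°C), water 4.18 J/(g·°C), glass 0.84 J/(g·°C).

T_f ≈ 19.8 °C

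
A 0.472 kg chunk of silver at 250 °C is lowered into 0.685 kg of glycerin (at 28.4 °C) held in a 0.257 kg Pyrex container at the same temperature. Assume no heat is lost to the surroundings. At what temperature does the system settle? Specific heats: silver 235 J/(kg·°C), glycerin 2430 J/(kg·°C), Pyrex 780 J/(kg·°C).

T_f ≈ 40.8 °C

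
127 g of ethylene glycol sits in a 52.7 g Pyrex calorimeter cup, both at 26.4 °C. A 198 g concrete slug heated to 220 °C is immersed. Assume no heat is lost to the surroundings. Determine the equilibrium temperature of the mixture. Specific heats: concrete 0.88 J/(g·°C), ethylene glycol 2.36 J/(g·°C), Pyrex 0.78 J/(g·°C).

Let T be the final temperature. ΣQ_i = 0:
198×0.88×(T − 220) + 127×2.36×(T − 26.4) + 52.7×0.78×(T − 26.4) = 0
515.07 T = 47331
T ≈ 91.89 °C

T_f ≈ 91.9 °C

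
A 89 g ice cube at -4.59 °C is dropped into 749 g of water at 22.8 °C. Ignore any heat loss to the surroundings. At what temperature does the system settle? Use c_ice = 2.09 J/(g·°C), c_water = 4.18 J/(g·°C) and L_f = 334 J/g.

Setting the total heat transfer to zero:
warm ice to 0 °C: 89·2.09·(0 − (-4.59)) = 853.79; fusion: m_ice L_f = 89·334 = 29726; warm the meltwater: 372.02 T; water cools: 749·4.18·(T − 22.8) = 3130.8(T − 22.8)
3502.8 T = 71383 − 30580 = 40803
T ≈ 11.65 °C (positive, so assuming full melt was valid).

T_f ≈ 11.6 °C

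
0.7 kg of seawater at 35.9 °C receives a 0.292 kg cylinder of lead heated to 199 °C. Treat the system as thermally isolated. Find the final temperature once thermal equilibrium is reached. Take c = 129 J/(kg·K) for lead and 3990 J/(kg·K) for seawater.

T_f ≈ 38.1 °C

Heat lost by the lead equals heat gained by the seawater:
0.292*129*(199 − T) = 0.7*3990*(T − 35.9)
37.67(199 − T) = 2793(T − 35.9)
2830.7 T = 107765  ⇒  T ≈ 38.07 °C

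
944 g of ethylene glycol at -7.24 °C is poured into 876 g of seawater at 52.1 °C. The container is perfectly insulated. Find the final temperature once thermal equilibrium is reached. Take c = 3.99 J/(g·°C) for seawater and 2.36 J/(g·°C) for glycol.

Net heat exchanged in the isolated system is zero:
876×3.99×(T − 52.1) + 944×2.36×(T − (-7.24)) = 0
3495.2(T − 52.1) + 2227.8(T − (-7.24)) = 0
5723.1 T = 165972
T ≈ 29.00 °C

T_f ≈ 29.0 °C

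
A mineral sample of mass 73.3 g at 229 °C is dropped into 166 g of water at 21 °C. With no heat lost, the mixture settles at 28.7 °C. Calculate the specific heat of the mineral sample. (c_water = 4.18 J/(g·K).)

m_s c (T_s − T_f) = m_water c_water (T_f − T_0):
73.3·c·(229 − 28.7) = 166·4.18·(28.7 − 21)
14682 c = 5342.9  ⇒  c ≈ 0.3639 J/(g·K)

c ≈ 0.364 J/(g·K)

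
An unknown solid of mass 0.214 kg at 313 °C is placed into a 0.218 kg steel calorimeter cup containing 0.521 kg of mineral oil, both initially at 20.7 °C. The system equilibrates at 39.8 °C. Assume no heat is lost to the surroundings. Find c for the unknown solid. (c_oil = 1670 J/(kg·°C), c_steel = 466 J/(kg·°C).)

c ≈ 317 J/(kg·°C)

Energy conservation, ΣQ = 0:
0.214·c·(39.8 − 313) + 0.521·1670·(39.8 − 20.7) + 0.218·466·(39.8 − 20.7) = 0
-58.46 c = -18559
c = -18559/-58.46 ≈ 317.4 J/(kg·°C)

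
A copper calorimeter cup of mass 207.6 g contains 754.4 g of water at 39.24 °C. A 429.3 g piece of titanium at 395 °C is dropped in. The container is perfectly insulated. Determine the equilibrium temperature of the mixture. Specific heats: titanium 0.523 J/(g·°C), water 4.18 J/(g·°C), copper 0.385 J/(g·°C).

Let T be the final temperature. ΣQ_i = 0:
429.3×0.523×(T − 395) + 754.4×4.18×(T − 39.24) + 207.6×0.385×(T − 39.24) = 0
224.52(T − 395) + 3153.4(T − 39.24) + 79.93(T − 39.24) = 0
3457.8 T = 215562
T = 215562/3457.8 ≈ 62.34 °C

T_f ≈ 62.3 °C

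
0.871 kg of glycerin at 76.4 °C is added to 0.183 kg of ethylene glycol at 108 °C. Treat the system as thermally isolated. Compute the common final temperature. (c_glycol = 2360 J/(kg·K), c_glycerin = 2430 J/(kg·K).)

Set heat shed by the hot body equal to heat absorbed by the cold body:
0.183·2360·(108 − T) = 0.871·2430·(T − 76.4)
431.88(108 − T) = 2116.5(T − 76.4)
2548.4 T = 208346  ⇒  T ≈ 81.76 °C

T_f ≈ 81.8 °C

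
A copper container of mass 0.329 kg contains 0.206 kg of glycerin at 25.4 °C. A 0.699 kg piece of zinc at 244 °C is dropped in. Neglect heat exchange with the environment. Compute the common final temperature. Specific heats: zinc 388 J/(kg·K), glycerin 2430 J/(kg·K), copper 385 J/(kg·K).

T_f = Σ m_i c_i T_i / Σ m_i c_i:
T_f = (271.21×244 + 500.58×25.4 + 126.67×25.4) / (271.21 + 500.58 + 126.67)
    = 82108 / 898.46 ≈ 91.39 °C

T_f ≈ 91.4 °C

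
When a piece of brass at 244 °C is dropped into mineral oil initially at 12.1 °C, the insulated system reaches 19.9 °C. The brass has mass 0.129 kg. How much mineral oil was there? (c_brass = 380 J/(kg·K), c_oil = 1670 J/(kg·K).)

m ≈ 0.843 kg

|Q_brass| = |Q_oil|:
0.129·380·(244 − 19.9) = m·1670·(19.9 − 12.1)
13026 m = 10985  ⇒  m ≈ 0.8433 kg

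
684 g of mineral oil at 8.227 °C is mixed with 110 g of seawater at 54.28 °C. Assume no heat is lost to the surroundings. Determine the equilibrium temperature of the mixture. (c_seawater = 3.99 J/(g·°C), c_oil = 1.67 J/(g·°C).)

T_f ≈ 21.0 °C

Let T be the final temperature. ΣQ_i = 0:
110*3.99*(T − 54.28) + 684*1.67*(T − 8.227) = 0
(438.9 + 1142.3) T = 438.9*54.28 + 1142.3*8.227
T = 33221/1581.2 ≈ 21.01 °C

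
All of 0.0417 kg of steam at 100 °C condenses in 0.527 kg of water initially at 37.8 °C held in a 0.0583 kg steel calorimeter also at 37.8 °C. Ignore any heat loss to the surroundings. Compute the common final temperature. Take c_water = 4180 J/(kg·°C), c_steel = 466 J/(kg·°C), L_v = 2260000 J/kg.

T_f ≈ 81.5 °C

Sum of m c ΔT and latent-heat terms is zero:
steam→water at 100 °C releases m L_v = 0.0417·2260000 = 94242
  condensate cools 100→T: 0.0417·4180·(T − 100) = 174.31(T − 100)
  original water: 2202.9(T − 37.8)
  steel cup: 0.0583·466·(T − 37.8) = 27.17(T − 37.8)
2404.3 T = 94242 + 17431 + 84295 = 195968
T ≈ 81.51 °C (< 100 °C, so full condensation is consistent).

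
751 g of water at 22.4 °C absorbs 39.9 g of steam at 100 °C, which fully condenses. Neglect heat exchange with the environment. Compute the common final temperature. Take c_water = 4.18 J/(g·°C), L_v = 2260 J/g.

T_f ≈ 53.6 °C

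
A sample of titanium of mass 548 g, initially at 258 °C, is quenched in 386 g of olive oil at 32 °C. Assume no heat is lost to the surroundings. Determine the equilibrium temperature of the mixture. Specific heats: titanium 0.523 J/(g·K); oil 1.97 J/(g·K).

T_f ≈ 93.9 °C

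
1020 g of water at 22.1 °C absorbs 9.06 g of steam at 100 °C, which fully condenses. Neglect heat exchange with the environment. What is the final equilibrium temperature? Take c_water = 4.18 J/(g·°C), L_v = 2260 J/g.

Setting the total heat transfer to zero:
condense steam: −9.06·2260 = −20476; condensed water 100 °C→T: 37.87(T − 100); water warms: 1020·4.18·(T − 22.1) = 4263.6(T − 22.1)
4301.5 T = 20476 + 3787.1 + 94226 = 118488
T ≈ 27.55 °C (< 100 °C, so full condensation is consistent).

T_f ≈ 27.5 °C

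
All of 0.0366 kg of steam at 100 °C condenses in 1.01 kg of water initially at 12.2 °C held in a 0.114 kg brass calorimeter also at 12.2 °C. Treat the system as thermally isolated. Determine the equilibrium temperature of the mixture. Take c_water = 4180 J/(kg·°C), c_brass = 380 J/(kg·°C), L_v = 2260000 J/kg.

T_f ≈ 34.0 °C

Taking heat into each body as positive, Σ m c ΔT = 0:
steam→water at 100 °C releases m L_v = 0.0366×2260000 = 82716
  condensed water 100 °C→T: 152.99(T − 100)
  water warms: 1.01×4180×(T − 12.2) = 4221.8(T − 12.2)
  cup: 43.32(T − 12.2)
4418.1 T = 82716 + 15299 + 52034 = 150049
T ≈ 33.96 °C (< 100 °C, so full condensation is consistent).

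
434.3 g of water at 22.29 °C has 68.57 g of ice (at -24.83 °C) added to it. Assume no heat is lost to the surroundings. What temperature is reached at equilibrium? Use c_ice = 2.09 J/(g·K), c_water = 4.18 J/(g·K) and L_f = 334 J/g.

Conservation of energy gives ΣQ = 0:
ice -24.83→0 °C: 68.57·2.09·24.83 = 3558.4
  latent heat to melt: 68.57·334 = 22902
  warm the meltwater: 286.62 T
  water cools: 434.3·4.18·(T − 22.29) = 1815.4(T − 22.29)
2102 T = 40465 − 26461 = 14004
T ≈ 6.66 °C (positive, so assuming full melt was valid).

T_f ≈ 6.7 °C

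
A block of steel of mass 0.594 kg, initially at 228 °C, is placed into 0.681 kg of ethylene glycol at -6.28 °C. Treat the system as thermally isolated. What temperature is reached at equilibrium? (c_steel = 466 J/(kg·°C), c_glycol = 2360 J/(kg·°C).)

T_f ≈ 28.1 °C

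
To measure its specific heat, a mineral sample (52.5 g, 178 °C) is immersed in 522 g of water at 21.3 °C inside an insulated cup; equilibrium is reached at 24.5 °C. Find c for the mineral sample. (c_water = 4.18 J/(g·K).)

c ≈ 0.866 J/(g·K)

Heat lost by the mineral sample = heat gained by the water:
52.5·c·(178 − 24.5) = 522·4.18·(24.5 − 21.3)
8058.8 c = 6982.3  ⇒  c ≈ 0.8664 J/(g·K)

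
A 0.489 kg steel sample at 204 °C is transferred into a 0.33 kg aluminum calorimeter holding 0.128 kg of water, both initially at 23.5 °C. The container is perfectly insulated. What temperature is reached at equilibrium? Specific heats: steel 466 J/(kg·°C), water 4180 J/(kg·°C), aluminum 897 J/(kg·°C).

Net heat exchanged in the isolated system is zero:
0.489×466×(T − 204) + 0.128×4180×(T − 23.5) + 0.33×897×(T − 23.5) = 0
227.87(T − 204) + 535.04(T − 23.5) + 296.01(T − 23.5) = 0
1058.9 T = 66016
T = 66016/1058.9 ≈ 62.34 °C

T_f ≈ 62.3 °C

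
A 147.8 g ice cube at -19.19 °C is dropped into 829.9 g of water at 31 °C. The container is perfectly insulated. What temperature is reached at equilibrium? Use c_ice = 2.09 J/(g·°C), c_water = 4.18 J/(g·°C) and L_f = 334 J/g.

T_f ≈ 12.8 °C

Energy conservation, ΣQ = 0:
warm ice to 0 °C: 147.8·2.09·(0 − (-19.19)) = 5927.8; latent heat to melt: 147.8·334 = 49365; meltwater 0→T: 147.8·4.18·T = 617.8 T; water cools: 829.9·4.18·(T − 31) = 3469(T − 31)
4086.8 T = 107538 − 55293 = 52245
T ≈ 12.78 °C. Since T > 0 °C, the all-ice-melts assumption holds.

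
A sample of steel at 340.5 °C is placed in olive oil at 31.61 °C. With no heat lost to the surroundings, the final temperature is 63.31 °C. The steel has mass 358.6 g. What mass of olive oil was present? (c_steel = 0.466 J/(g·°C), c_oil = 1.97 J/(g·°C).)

Let T be the final temperature. ΣQ_i = 0:
358.6×0.466×(63.31 − 340.5) + m×1.97×(63.31 − 31.61) = 0
62.45 m = 46321
m = 46321/62.45 ≈ 741.7 g

m ≈ 742 g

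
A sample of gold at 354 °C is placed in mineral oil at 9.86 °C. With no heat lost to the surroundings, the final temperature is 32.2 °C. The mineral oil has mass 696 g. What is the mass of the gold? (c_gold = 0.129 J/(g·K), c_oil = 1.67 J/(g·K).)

m ≈ 626 g

Heat gained plus heat lost sum to zero:
m·0.129·(32.2 − 354) + 696·1.67·(32.2 − 9.86) = 0
-41.51 m = -25966
m = -25966/-41.51 ≈ 625.5 g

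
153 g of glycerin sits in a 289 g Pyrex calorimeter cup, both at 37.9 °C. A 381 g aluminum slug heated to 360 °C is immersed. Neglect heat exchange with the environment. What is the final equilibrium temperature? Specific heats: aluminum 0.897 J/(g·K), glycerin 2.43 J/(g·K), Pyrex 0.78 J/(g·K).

T_f ≈ 155.1 °C

Let T be the final temperature. ΣQ_i = 0:
381*0.897*(T − 360) + 153*2.43*(T − 37.9) + 289*0.78*(T − 37.9) = 0
341.76(T − 360) + 371.79(T − 37.9) + 225.42(T − 37.9) = 0
(341.76 + 371.79 + 225.42) T = 341.76*360 + 371.79*37.9 + 225.42*37.9
T = 145667 / 938.97 = 155 °C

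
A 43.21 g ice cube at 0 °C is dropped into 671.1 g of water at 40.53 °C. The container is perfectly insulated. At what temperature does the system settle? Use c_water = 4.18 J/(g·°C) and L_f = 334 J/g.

T_f ≈ 33.2 °C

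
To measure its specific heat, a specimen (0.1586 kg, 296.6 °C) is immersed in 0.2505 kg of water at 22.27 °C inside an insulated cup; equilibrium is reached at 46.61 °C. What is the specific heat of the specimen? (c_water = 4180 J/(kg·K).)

Net heat exchanged in the isolated system is zero:
0.1586·c·(46.61 − 296.6) + 0.2505·4180·(46.61 − 22.27) = 0
-39.65 c = -25486
c = -25486/-39.65 ≈ 642.8 J/(kg·K)

c ≈ 643 J/(kg·K)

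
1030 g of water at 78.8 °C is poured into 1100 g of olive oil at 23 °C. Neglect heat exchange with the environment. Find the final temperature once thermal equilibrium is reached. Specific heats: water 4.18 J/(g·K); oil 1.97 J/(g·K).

T_f ≈ 60.1 °C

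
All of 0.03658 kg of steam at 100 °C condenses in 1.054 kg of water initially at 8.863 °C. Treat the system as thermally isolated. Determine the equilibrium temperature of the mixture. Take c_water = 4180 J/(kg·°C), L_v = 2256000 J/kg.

Taking heat into each body as positive, Σ m c ΔT = 0:
condense steam: −0.03658·2256000 = −82524
  condensed water 100 °C→T: 152.9(T − 100)
  original water: 4405.7(T − 8.863)
4558.6 T = 82524 + 15290 + 39048 = 136863
T ≈ 30.02 °C, under the boiling point, so the assumption holds.

T_f ≈ 30.0 °C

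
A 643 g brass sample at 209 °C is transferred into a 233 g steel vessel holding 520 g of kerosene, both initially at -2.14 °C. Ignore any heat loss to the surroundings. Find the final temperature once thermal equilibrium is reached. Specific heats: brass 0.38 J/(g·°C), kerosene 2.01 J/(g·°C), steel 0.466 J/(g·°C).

Heat gained plus heat lost sum to zero:
643×0.38×(T − 209) + 520×2.01×(T − (-2.14)) + 233×0.466×(T − (-2.14)) = 0
1398.1 T = 48598
T = 48598/1398.1 ≈ 34.76 °C

T_f ≈ 34.8 °C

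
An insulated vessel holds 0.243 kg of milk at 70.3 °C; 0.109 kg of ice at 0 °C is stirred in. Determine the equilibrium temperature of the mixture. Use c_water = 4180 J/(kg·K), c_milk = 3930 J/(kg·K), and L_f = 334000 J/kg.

Net heat exchanged in the isolated system is zero:
melt ice: 0.109×334000 = 36406; warm the meltwater: 455.62 T; milk: 954.99(T − 70.3)
1410.6 T = 67136 − 36406 = 30730
T ≈ 21.78 °C — above 0 °C, consistent with complete melting.

T_f ≈ 21.8 °C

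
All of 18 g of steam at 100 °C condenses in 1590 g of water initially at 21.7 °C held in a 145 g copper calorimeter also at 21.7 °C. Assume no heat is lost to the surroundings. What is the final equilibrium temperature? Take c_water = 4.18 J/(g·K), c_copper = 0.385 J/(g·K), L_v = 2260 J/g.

T_f ≈ 28.6 °C

Taking heat into each body as positive, Σ m c ΔT = 0:
steam→water at 100 °C releases m L_v = 18×2260 = 40680; condensed water 100 °C→T: 75.24(T − 100); water warms: 1590×4.18×(T − 21.7) = 6646.2(T − 21.7); copper cup: 145×0.385×(T − 21.7) = 55.83(T − 21.7)
6777.3 T = 40680 + 7524 + 145434 = 193638
T ≈ 28.57 °C, under the boiling point, so the assumption holds.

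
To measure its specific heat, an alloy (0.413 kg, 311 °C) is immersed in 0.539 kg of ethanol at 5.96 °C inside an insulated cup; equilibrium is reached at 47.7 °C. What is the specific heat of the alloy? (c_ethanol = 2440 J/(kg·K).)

Heat gained plus heat lost sum to zero:
0.413·c·(47.7 − 311) + 0.539·2440·(47.7 − 5.96) = 0
-108.74 c = -54895
c = -54895/-108.74 ≈ 504.8 J/(kg·K)

c ≈ 505 J/(kg·K)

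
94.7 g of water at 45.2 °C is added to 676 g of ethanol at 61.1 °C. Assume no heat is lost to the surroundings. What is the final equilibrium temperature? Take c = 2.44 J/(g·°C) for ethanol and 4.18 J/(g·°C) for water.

Conservation of energy gives ΣQ = 0:
676·2.44·(T − 61.1) + 94.7·4.18·(T − 45.2) = 0
1649.4(T − 61.1) + 395.85(T − 45.2) = 0
(1649.4 + 395.85) T = 1649.4·61.1 + 395.85·45.2
T ≈ 58.02 °C

T_f ≈ 58.0 °C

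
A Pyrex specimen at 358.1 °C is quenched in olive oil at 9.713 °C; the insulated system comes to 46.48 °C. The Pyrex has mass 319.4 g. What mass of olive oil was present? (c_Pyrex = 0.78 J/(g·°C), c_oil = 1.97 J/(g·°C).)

Heat lost by the Pyrex = heat gained by the oil:
319.4×0.78×(358.1 − 46.48) = m×1.97×(46.48 − 9.713)
72.43 m = 77635  ⇒  m ≈ 1072 g

m ≈ 1070 g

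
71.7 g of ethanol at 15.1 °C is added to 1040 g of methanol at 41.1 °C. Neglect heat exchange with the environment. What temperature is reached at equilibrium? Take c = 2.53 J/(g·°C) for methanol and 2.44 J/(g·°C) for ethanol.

Net heat exchanged in the isolated system is zero:
1040·2.53·(T − 41.1) + 71.7·2.44·(T − 15.1) = 0
(2631.2 + 174.95) T = 2631.2·41.1 + 174.95·15.1
T = 110784 / 2806.1 = 39.5 °C

T_f ≈ 39.5 °C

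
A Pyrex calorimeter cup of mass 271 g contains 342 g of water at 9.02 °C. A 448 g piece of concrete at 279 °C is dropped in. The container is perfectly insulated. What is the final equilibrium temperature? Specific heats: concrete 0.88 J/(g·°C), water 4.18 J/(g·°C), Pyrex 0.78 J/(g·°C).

T_f ≈ 61.3 °C

Setting the total heat transfer to zero:
448×0.88×(T − 279) + 342×4.18×(T − 9.02) + 271×0.78×(T − 9.02) = 0
394.24(T − 279) + 1429.6(T − 9.02) + 211.38(T − 9.02) = 0
2035.2 T = 124794
T = 124794/2035.2 ≈ 61.32 °C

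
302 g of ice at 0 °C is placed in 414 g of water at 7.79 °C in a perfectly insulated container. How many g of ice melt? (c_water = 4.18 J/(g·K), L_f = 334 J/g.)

m_melted ≈ 40.4 g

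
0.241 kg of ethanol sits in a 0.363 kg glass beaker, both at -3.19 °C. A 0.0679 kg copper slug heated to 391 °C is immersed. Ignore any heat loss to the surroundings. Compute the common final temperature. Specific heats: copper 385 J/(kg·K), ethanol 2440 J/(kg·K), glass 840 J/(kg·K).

T_f ≈ 8.0 °C

Energy conservation, ΣQ = 0:
0.0679×385×(T − 391) + 0.241×2440×(T − (-3.19)) + 0.363×840×(T − (-3.19)) = 0
(26.14 + 588.04 + 304.92) T = 26.14×391 + 588.04×(-3.19) + 304.92×(-3.19)
T ≈ 8.02 °C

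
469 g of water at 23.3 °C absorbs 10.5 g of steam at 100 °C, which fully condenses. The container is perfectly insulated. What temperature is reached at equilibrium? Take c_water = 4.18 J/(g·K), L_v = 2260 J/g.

Setting the total heat transfer to zero:
steam→water at 100 °C releases m L_v = 10.5·2260 = 23730; condensed water 100 °C→T: 43.89(T − 100); water warms: 469·4.18·(T − 23.3) = 1960.4(T − 23.3)
2004.3 T = 23730 + 4389 + 45678 = 73797
T ≈ 36.82 °C (< 100 °C, so full condensation is consistent).

T_f ≈ 36.8 °C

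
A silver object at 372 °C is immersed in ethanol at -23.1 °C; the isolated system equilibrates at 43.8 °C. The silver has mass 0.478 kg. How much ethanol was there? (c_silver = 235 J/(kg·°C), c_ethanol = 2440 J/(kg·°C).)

m ≈ 0.226 kg

Energy conservation, ΣQ = 0:
0.478·235·(43.8 − 372) + m·2440·(43.8 − (-23.1)) = 0
163236 m = 36867
m = 36867/163236 ≈ 0.2258 kg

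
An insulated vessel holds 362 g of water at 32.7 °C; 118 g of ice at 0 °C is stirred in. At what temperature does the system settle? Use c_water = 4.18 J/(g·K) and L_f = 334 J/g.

Let T be the final temperature. ΣQ_i = 0:
latent heat to melt: 118·334 = 39412; meltwater 0→T: 118·4.18·T = 493.24 T; water cools: 362·4.18·(T − 32.7) = 1513.2(T − 32.7)
2006.4 T = 49480 − 39412 = 10068
T ≈ 5.02 °C (positive, so assuming full melt was valid).

T_f ≈ 5.0 °C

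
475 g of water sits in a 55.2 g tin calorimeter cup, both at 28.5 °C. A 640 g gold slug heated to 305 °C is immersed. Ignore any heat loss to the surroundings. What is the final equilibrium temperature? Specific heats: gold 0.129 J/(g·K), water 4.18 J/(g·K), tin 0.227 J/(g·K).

T_f ≈ 39.5 °C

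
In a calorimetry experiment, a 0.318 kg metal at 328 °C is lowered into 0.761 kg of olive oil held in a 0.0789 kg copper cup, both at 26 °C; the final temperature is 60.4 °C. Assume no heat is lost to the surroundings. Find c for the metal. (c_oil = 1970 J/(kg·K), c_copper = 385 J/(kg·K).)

Let T be the final temperature. ΣQ_i = 0:
0.318×c×(60.4 − 328) + 0.761×1970×(60.4 − 26) + 0.0789×385×(60.4 − 26) = 0
-85.1 c = -52616
c = -52616/-85.1 ≈ 618.3 J/(kg·K)

c ≈ 618 J/(kg·K)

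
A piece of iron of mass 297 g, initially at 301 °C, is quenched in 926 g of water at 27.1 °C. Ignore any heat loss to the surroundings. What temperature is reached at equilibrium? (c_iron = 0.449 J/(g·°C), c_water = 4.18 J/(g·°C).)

Let T be the final temperature. ΣQ_i = 0:
297·0.449·(T − 301) + 926·4.18·(T − 27.1) = 0
4004 T = 145035
T = 145035 / 4004 = 36.2 °C

T_f ≈ 36.2 °C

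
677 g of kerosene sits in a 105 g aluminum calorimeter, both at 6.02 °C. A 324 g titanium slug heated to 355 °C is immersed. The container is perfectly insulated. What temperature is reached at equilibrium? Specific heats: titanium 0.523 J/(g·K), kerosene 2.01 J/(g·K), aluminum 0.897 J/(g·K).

Let T be the final temperature. ΣQ_i = 0:
324·0.523·(T − 355) + 677·2.01·(T − 6.02) + 105·0.897·(T − 6.02) = 0
1624.4 T = 68914
T = 68914 / 1624.4 = 42.4 °C

T_f ≈ 42.4 °C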